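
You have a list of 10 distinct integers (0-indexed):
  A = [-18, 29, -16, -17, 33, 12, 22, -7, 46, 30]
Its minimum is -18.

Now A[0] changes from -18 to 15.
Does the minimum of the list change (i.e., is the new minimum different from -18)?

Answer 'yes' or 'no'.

Old min = -18
Change: A[0] -18 -> 15
Changed element was the min; new min must be rechecked.
New min = -17; changed? yes

Answer: yes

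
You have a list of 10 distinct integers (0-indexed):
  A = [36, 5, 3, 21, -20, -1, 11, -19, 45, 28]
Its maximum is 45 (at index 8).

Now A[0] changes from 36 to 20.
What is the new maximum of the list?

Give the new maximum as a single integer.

Old max = 45 (at index 8)
Change: A[0] 36 -> 20
Changed element was NOT the old max.
  New max = max(old_max, new_val) = max(45, 20) = 45

Answer: 45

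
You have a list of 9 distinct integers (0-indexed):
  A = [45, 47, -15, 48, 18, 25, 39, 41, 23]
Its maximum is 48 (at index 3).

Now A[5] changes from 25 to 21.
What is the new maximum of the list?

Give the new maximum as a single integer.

Answer: 48

Derivation:
Old max = 48 (at index 3)
Change: A[5] 25 -> 21
Changed element was NOT the old max.
  New max = max(old_max, new_val) = max(48, 21) = 48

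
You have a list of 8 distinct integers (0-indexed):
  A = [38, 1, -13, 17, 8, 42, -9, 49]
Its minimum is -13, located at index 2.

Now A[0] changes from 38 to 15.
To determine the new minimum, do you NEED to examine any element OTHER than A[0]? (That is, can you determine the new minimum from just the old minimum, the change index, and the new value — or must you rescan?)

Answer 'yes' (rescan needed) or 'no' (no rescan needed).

Answer: no

Derivation:
Old min = -13 at index 2
Change at index 0: 38 -> 15
Index 0 was NOT the min. New min = min(-13, 15). No rescan of other elements needed.
Needs rescan: no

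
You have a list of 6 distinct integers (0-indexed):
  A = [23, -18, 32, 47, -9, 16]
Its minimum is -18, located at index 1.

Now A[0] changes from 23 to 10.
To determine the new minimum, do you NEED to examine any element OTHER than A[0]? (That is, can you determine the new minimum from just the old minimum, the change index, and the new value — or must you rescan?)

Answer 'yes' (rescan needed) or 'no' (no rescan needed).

Answer: no

Derivation:
Old min = -18 at index 1
Change at index 0: 23 -> 10
Index 0 was NOT the min. New min = min(-18, 10). No rescan of other elements needed.
Needs rescan: no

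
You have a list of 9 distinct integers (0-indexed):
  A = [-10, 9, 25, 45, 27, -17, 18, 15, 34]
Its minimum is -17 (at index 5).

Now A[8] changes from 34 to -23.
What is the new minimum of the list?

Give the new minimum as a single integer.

Answer: -23

Derivation:
Old min = -17 (at index 5)
Change: A[8] 34 -> -23
Changed element was NOT the old min.
  New min = min(old_min, new_val) = min(-17, -23) = -23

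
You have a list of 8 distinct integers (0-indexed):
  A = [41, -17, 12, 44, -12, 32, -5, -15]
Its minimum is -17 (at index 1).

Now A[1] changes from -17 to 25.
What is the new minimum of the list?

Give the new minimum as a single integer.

Old min = -17 (at index 1)
Change: A[1] -17 -> 25
Changed element WAS the min. Need to check: is 25 still <= all others?
  Min of remaining elements: -15
  New min = min(25, -15) = -15

Answer: -15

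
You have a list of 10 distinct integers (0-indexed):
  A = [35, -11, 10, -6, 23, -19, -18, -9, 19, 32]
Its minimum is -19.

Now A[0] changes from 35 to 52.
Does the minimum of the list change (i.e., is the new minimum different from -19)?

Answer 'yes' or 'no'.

Old min = -19
Change: A[0] 35 -> 52
Changed element was NOT the min; min changes only if 52 < -19.
New min = -19; changed? no

Answer: no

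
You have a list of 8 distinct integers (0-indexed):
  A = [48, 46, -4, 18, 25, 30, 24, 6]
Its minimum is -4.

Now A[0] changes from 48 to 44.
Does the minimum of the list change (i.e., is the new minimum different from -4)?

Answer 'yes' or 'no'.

Old min = -4
Change: A[0] 48 -> 44
Changed element was NOT the min; min changes only if 44 < -4.
New min = -4; changed? no

Answer: no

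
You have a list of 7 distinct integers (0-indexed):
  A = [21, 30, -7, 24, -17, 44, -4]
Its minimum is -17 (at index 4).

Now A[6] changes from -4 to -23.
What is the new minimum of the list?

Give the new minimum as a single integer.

Old min = -17 (at index 4)
Change: A[6] -4 -> -23
Changed element was NOT the old min.
  New min = min(old_min, new_val) = min(-17, -23) = -23

Answer: -23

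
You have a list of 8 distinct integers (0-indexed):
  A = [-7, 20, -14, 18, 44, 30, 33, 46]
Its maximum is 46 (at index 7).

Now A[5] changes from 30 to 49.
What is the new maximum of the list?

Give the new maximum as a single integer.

Answer: 49

Derivation:
Old max = 46 (at index 7)
Change: A[5] 30 -> 49
Changed element was NOT the old max.
  New max = max(old_max, new_val) = max(46, 49) = 49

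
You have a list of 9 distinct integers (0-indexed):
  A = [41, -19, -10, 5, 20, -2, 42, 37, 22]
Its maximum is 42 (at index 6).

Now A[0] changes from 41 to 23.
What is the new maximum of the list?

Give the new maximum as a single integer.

Answer: 42

Derivation:
Old max = 42 (at index 6)
Change: A[0] 41 -> 23
Changed element was NOT the old max.
  New max = max(old_max, new_val) = max(42, 23) = 42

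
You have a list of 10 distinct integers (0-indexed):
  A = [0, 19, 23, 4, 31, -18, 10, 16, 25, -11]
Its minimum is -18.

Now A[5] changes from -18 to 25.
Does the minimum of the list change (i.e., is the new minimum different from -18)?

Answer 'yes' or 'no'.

Answer: yes

Derivation:
Old min = -18
Change: A[5] -18 -> 25
Changed element was the min; new min must be rechecked.
New min = -11; changed? yes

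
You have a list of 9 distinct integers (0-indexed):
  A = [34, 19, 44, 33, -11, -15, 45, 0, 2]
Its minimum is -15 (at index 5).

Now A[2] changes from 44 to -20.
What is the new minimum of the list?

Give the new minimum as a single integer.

Answer: -20

Derivation:
Old min = -15 (at index 5)
Change: A[2] 44 -> -20
Changed element was NOT the old min.
  New min = min(old_min, new_val) = min(-15, -20) = -20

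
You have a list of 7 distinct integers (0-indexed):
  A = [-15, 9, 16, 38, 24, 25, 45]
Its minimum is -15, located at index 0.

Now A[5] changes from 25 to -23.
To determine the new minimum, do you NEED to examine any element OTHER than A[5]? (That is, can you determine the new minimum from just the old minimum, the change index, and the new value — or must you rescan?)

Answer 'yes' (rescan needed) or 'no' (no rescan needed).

Answer: no

Derivation:
Old min = -15 at index 0
Change at index 5: 25 -> -23
Index 5 was NOT the min. New min = min(-15, -23). No rescan of other elements needed.
Needs rescan: no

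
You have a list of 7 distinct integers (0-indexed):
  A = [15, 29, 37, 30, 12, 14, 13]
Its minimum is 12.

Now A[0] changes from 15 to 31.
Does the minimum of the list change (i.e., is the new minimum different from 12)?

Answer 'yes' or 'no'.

Old min = 12
Change: A[0] 15 -> 31
Changed element was NOT the min; min changes only if 31 < 12.
New min = 12; changed? no

Answer: no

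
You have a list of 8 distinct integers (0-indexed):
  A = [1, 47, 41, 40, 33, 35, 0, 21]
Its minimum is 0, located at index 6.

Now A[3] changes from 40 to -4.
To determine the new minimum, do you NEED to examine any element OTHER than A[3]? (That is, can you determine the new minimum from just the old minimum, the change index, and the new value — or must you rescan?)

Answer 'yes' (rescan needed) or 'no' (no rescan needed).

Answer: no

Derivation:
Old min = 0 at index 6
Change at index 3: 40 -> -4
Index 3 was NOT the min. New min = min(0, -4). No rescan of other elements needed.
Needs rescan: no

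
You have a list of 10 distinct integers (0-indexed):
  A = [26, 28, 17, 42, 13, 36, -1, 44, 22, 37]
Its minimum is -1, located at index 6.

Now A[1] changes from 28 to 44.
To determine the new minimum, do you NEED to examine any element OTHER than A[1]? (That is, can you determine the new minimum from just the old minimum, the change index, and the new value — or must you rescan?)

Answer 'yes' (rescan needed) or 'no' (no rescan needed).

Answer: no

Derivation:
Old min = -1 at index 6
Change at index 1: 28 -> 44
Index 1 was NOT the min. New min = min(-1, 44). No rescan of other elements needed.
Needs rescan: no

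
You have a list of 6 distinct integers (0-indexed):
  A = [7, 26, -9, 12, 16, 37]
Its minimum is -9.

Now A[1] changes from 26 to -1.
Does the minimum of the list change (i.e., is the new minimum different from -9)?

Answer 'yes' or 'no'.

Old min = -9
Change: A[1] 26 -> -1
Changed element was NOT the min; min changes only if -1 < -9.
New min = -9; changed? no

Answer: no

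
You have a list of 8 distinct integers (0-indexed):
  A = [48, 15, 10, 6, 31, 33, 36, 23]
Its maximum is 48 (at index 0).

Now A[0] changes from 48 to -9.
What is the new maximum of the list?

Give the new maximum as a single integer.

Answer: 36

Derivation:
Old max = 48 (at index 0)
Change: A[0] 48 -> -9
Changed element WAS the max -> may need rescan.
  Max of remaining elements: 36
  New max = max(-9, 36) = 36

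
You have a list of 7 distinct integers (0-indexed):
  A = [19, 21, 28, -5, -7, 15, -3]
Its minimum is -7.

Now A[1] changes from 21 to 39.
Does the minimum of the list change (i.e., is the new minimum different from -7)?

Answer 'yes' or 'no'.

Old min = -7
Change: A[1] 21 -> 39
Changed element was NOT the min; min changes only if 39 < -7.
New min = -7; changed? no

Answer: no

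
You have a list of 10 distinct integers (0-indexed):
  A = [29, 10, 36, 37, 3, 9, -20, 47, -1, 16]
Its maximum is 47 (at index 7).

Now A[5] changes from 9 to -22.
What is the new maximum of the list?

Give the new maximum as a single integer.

Answer: 47

Derivation:
Old max = 47 (at index 7)
Change: A[5] 9 -> -22
Changed element was NOT the old max.
  New max = max(old_max, new_val) = max(47, -22) = 47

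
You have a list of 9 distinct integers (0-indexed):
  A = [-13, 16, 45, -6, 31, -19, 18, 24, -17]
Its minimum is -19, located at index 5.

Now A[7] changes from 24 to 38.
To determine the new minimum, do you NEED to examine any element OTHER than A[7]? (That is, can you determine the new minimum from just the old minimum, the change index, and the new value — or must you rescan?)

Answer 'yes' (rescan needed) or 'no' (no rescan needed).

Answer: no

Derivation:
Old min = -19 at index 5
Change at index 7: 24 -> 38
Index 7 was NOT the min. New min = min(-19, 38). No rescan of other elements needed.
Needs rescan: no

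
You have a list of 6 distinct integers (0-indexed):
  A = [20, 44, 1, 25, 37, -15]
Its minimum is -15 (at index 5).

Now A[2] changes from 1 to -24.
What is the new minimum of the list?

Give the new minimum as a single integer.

Old min = -15 (at index 5)
Change: A[2] 1 -> -24
Changed element was NOT the old min.
  New min = min(old_min, new_val) = min(-15, -24) = -24

Answer: -24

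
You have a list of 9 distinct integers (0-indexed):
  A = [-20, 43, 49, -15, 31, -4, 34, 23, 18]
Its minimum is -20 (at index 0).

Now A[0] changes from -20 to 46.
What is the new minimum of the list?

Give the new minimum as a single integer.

Answer: -15

Derivation:
Old min = -20 (at index 0)
Change: A[0] -20 -> 46
Changed element WAS the min. Need to check: is 46 still <= all others?
  Min of remaining elements: -15
  New min = min(46, -15) = -15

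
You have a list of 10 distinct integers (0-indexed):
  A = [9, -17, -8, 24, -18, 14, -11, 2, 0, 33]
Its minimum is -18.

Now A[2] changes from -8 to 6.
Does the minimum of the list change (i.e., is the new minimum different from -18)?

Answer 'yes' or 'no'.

Answer: no

Derivation:
Old min = -18
Change: A[2] -8 -> 6
Changed element was NOT the min; min changes only if 6 < -18.
New min = -18; changed? no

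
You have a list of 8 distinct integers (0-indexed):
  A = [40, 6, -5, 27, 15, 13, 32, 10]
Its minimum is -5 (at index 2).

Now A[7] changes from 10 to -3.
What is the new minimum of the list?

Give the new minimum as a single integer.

Answer: -5

Derivation:
Old min = -5 (at index 2)
Change: A[7] 10 -> -3
Changed element was NOT the old min.
  New min = min(old_min, new_val) = min(-5, -3) = -5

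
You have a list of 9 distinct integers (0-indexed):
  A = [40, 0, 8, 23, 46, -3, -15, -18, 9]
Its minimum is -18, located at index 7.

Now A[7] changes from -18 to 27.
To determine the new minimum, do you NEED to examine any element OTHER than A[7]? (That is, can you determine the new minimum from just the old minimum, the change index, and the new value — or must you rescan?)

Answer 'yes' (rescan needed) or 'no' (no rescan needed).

Answer: yes

Derivation:
Old min = -18 at index 7
Change at index 7: -18 -> 27
Index 7 WAS the min and new value 27 > old min -18. Must rescan other elements to find the new min.
Needs rescan: yes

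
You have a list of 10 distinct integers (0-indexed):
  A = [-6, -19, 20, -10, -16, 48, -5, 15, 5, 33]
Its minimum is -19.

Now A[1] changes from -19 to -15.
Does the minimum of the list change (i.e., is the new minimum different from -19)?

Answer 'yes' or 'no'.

Old min = -19
Change: A[1] -19 -> -15
Changed element was the min; new min must be rechecked.
New min = -16; changed? yes

Answer: yes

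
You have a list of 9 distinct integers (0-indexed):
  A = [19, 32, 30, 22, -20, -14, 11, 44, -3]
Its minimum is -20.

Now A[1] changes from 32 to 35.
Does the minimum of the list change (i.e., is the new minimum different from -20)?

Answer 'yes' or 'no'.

Old min = -20
Change: A[1] 32 -> 35
Changed element was NOT the min; min changes only if 35 < -20.
New min = -20; changed? no

Answer: no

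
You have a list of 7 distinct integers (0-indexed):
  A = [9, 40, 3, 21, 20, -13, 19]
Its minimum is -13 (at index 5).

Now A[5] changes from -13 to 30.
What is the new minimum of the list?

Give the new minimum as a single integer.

Answer: 3

Derivation:
Old min = -13 (at index 5)
Change: A[5] -13 -> 30
Changed element WAS the min. Need to check: is 30 still <= all others?
  Min of remaining elements: 3
  New min = min(30, 3) = 3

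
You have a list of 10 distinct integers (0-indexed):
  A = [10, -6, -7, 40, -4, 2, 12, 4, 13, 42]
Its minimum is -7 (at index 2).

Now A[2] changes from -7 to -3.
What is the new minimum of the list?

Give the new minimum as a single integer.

Old min = -7 (at index 2)
Change: A[2] -7 -> -3
Changed element WAS the min. Need to check: is -3 still <= all others?
  Min of remaining elements: -6
  New min = min(-3, -6) = -6

Answer: -6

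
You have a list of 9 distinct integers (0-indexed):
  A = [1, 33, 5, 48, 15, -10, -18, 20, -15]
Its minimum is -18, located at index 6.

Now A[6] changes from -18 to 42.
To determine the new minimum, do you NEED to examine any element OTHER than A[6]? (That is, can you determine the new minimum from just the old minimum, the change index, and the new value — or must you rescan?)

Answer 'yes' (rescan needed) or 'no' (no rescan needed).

Answer: yes

Derivation:
Old min = -18 at index 6
Change at index 6: -18 -> 42
Index 6 WAS the min and new value 42 > old min -18. Must rescan other elements to find the new min.
Needs rescan: yes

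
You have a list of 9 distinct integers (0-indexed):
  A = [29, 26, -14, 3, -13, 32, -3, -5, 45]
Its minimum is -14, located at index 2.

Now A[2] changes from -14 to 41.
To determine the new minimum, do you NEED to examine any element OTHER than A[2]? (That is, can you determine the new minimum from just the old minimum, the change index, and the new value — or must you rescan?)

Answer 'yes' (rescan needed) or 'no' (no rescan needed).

Old min = -14 at index 2
Change at index 2: -14 -> 41
Index 2 WAS the min and new value 41 > old min -14. Must rescan other elements to find the new min.
Needs rescan: yes

Answer: yes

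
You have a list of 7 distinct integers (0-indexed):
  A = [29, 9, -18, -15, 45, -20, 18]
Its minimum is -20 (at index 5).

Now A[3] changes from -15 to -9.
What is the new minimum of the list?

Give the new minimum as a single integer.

Old min = -20 (at index 5)
Change: A[3] -15 -> -9
Changed element was NOT the old min.
  New min = min(old_min, new_val) = min(-20, -9) = -20

Answer: -20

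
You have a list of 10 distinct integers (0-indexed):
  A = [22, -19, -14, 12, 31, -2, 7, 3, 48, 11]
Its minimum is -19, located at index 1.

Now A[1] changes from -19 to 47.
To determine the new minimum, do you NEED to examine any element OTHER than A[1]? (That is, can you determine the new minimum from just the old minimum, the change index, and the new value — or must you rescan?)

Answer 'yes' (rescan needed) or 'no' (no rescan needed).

Answer: yes

Derivation:
Old min = -19 at index 1
Change at index 1: -19 -> 47
Index 1 WAS the min and new value 47 > old min -19. Must rescan other elements to find the new min.
Needs rescan: yes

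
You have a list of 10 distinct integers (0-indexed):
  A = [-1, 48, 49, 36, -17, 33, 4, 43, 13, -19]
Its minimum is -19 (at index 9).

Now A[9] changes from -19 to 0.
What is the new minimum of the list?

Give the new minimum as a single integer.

Answer: -17

Derivation:
Old min = -19 (at index 9)
Change: A[9] -19 -> 0
Changed element WAS the min. Need to check: is 0 still <= all others?
  Min of remaining elements: -17
  New min = min(0, -17) = -17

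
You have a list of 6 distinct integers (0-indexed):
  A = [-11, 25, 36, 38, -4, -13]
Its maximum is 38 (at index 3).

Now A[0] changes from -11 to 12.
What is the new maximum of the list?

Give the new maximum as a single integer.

Answer: 38

Derivation:
Old max = 38 (at index 3)
Change: A[0] -11 -> 12
Changed element was NOT the old max.
  New max = max(old_max, new_val) = max(38, 12) = 38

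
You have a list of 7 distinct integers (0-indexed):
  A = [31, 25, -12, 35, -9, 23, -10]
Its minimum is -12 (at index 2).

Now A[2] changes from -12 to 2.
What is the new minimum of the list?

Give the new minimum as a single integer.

Answer: -10

Derivation:
Old min = -12 (at index 2)
Change: A[2] -12 -> 2
Changed element WAS the min. Need to check: is 2 still <= all others?
  Min of remaining elements: -10
  New min = min(2, -10) = -10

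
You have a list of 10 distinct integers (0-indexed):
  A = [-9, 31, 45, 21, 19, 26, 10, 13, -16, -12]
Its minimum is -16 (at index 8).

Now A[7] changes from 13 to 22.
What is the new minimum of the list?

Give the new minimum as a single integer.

Old min = -16 (at index 8)
Change: A[7] 13 -> 22
Changed element was NOT the old min.
  New min = min(old_min, new_val) = min(-16, 22) = -16

Answer: -16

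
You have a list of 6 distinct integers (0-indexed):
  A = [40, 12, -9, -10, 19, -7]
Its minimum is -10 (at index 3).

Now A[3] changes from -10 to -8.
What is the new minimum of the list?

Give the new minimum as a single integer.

Answer: -9

Derivation:
Old min = -10 (at index 3)
Change: A[3] -10 -> -8
Changed element WAS the min. Need to check: is -8 still <= all others?
  Min of remaining elements: -9
  New min = min(-8, -9) = -9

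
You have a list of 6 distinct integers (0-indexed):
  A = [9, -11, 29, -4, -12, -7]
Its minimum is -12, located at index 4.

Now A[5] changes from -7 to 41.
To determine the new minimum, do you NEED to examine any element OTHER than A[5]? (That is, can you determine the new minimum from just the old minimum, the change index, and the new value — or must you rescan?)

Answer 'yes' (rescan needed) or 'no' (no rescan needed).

Old min = -12 at index 4
Change at index 5: -7 -> 41
Index 5 was NOT the min. New min = min(-12, 41). No rescan of other elements needed.
Needs rescan: no

Answer: no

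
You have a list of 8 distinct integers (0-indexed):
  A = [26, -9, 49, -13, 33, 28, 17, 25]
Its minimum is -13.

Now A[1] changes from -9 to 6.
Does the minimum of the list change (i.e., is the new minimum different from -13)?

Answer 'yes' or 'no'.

Answer: no

Derivation:
Old min = -13
Change: A[1] -9 -> 6
Changed element was NOT the min; min changes only if 6 < -13.
New min = -13; changed? no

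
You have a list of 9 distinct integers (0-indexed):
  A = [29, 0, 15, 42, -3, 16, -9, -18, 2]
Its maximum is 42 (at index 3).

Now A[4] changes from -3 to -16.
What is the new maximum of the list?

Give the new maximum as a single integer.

Old max = 42 (at index 3)
Change: A[4] -3 -> -16
Changed element was NOT the old max.
  New max = max(old_max, new_val) = max(42, -16) = 42

Answer: 42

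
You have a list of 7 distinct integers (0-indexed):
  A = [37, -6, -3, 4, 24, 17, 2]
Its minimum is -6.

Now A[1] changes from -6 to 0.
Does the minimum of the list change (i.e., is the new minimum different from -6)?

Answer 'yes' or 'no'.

Old min = -6
Change: A[1] -6 -> 0
Changed element was the min; new min must be rechecked.
New min = -3; changed? yes

Answer: yes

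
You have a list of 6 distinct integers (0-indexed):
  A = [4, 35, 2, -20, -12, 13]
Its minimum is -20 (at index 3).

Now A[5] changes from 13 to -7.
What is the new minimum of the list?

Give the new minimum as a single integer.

Old min = -20 (at index 3)
Change: A[5] 13 -> -7
Changed element was NOT the old min.
  New min = min(old_min, new_val) = min(-20, -7) = -20

Answer: -20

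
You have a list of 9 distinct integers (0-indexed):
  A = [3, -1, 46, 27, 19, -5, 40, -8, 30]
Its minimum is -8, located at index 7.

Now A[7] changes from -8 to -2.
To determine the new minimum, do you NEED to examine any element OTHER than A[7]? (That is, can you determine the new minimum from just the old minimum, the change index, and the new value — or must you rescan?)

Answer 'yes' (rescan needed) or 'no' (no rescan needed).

Old min = -8 at index 7
Change at index 7: -8 -> -2
Index 7 WAS the min and new value -2 > old min -8. Must rescan other elements to find the new min.
Needs rescan: yes

Answer: yes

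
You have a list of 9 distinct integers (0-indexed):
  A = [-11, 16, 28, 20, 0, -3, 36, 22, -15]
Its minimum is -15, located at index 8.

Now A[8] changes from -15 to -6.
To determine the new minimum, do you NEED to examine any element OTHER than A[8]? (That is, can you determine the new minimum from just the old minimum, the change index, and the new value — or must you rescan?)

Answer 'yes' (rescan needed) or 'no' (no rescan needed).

Old min = -15 at index 8
Change at index 8: -15 -> -6
Index 8 WAS the min and new value -6 > old min -15. Must rescan other elements to find the new min.
Needs rescan: yes

Answer: yes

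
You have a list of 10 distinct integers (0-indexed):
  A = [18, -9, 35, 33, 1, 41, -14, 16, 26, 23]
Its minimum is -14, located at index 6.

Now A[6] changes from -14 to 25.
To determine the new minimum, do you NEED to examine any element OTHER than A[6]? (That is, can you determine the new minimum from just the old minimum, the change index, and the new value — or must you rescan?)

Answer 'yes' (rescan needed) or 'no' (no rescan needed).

Answer: yes

Derivation:
Old min = -14 at index 6
Change at index 6: -14 -> 25
Index 6 WAS the min and new value 25 > old min -14. Must rescan other elements to find the new min.
Needs rescan: yes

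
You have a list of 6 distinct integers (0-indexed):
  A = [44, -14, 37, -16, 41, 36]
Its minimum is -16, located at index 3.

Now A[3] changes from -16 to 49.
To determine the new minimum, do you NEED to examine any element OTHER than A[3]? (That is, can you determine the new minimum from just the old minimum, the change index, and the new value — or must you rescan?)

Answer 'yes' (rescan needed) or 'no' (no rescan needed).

Answer: yes

Derivation:
Old min = -16 at index 3
Change at index 3: -16 -> 49
Index 3 WAS the min and new value 49 > old min -16. Must rescan other elements to find the new min.
Needs rescan: yes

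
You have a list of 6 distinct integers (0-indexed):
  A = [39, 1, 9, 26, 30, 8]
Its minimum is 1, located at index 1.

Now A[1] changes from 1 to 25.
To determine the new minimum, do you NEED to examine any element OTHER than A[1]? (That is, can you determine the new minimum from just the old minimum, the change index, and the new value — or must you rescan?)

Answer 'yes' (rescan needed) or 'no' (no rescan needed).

Old min = 1 at index 1
Change at index 1: 1 -> 25
Index 1 WAS the min and new value 25 > old min 1. Must rescan other elements to find the new min.
Needs rescan: yes

Answer: yes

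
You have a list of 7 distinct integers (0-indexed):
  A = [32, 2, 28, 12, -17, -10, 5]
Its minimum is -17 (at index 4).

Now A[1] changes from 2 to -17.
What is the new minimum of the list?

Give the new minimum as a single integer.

Old min = -17 (at index 4)
Change: A[1] 2 -> -17
Changed element was NOT the old min.
  New min = min(old_min, new_val) = min(-17, -17) = -17

Answer: -17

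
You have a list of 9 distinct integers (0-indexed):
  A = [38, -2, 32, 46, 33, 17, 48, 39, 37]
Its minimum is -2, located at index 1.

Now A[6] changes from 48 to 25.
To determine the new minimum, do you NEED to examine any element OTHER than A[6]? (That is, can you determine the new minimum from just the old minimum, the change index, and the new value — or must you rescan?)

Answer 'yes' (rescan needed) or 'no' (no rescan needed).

Answer: no

Derivation:
Old min = -2 at index 1
Change at index 6: 48 -> 25
Index 6 was NOT the min. New min = min(-2, 25). No rescan of other elements needed.
Needs rescan: no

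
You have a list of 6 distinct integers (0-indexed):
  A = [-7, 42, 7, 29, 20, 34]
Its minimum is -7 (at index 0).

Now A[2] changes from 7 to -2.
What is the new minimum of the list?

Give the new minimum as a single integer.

Old min = -7 (at index 0)
Change: A[2] 7 -> -2
Changed element was NOT the old min.
  New min = min(old_min, new_val) = min(-7, -2) = -7

Answer: -7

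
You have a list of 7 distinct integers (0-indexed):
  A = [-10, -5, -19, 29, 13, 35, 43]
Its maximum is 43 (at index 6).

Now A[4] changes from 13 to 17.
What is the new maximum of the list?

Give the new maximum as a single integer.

Answer: 43

Derivation:
Old max = 43 (at index 6)
Change: A[4] 13 -> 17
Changed element was NOT the old max.
  New max = max(old_max, new_val) = max(43, 17) = 43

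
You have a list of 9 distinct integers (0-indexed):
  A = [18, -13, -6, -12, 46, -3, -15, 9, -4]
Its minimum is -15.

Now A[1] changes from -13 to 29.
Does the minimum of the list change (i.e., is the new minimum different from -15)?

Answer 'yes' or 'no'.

Old min = -15
Change: A[1] -13 -> 29
Changed element was NOT the min; min changes only if 29 < -15.
New min = -15; changed? no

Answer: no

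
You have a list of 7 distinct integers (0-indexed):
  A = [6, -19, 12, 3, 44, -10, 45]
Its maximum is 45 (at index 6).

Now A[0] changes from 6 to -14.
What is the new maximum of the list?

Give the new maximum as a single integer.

Answer: 45

Derivation:
Old max = 45 (at index 6)
Change: A[0] 6 -> -14
Changed element was NOT the old max.
  New max = max(old_max, new_val) = max(45, -14) = 45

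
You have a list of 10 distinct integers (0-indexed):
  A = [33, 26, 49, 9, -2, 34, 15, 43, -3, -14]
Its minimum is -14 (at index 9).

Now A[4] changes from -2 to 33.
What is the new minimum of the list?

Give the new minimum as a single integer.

Old min = -14 (at index 9)
Change: A[4] -2 -> 33
Changed element was NOT the old min.
  New min = min(old_min, new_val) = min(-14, 33) = -14

Answer: -14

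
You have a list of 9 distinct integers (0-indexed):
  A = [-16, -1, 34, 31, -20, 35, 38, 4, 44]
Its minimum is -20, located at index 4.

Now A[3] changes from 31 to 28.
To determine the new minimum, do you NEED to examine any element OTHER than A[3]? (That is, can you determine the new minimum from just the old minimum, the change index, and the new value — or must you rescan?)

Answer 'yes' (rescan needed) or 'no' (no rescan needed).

Answer: no

Derivation:
Old min = -20 at index 4
Change at index 3: 31 -> 28
Index 3 was NOT the min. New min = min(-20, 28). No rescan of other elements needed.
Needs rescan: no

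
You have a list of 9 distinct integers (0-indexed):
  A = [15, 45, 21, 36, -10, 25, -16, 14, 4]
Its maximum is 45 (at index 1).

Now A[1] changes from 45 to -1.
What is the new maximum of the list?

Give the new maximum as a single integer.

Old max = 45 (at index 1)
Change: A[1] 45 -> -1
Changed element WAS the max -> may need rescan.
  Max of remaining elements: 36
  New max = max(-1, 36) = 36

Answer: 36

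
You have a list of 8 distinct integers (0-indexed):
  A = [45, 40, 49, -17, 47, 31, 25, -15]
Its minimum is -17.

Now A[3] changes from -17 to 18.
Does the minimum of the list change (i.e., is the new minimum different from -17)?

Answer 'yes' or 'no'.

Old min = -17
Change: A[3] -17 -> 18
Changed element was the min; new min must be rechecked.
New min = -15; changed? yes

Answer: yes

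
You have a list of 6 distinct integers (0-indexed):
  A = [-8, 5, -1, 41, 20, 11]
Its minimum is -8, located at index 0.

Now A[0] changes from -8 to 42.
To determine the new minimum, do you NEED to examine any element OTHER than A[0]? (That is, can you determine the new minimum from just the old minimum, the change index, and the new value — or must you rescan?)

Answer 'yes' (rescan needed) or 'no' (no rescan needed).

Old min = -8 at index 0
Change at index 0: -8 -> 42
Index 0 WAS the min and new value 42 > old min -8. Must rescan other elements to find the new min.
Needs rescan: yes

Answer: yes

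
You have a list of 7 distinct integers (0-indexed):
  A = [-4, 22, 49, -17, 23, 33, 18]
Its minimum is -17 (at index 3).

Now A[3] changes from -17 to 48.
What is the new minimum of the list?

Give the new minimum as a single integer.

Old min = -17 (at index 3)
Change: A[3] -17 -> 48
Changed element WAS the min. Need to check: is 48 still <= all others?
  Min of remaining elements: -4
  New min = min(48, -4) = -4

Answer: -4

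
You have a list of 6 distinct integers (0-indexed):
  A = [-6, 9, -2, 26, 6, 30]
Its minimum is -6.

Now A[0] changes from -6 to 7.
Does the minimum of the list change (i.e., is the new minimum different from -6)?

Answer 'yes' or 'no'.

Old min = -6
Change: A[0] -6 -> 7
Changed element was the min; new min must be rechecked.
New min = -2; changed? yes

Answer: yes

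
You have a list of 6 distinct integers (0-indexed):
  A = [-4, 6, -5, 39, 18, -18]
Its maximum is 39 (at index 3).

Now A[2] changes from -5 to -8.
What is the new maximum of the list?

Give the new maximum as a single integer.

Old max = 39 (at index 3)
Change: A[2] -5 -> -8
Changed element was NOT the old max.
  New max = max(old_max, new_val) = max(39, -8) = 39

Answer: 39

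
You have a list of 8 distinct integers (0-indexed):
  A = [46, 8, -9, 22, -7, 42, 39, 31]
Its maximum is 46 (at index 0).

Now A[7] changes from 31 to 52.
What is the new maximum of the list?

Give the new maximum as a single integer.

Answer: 52

Derivation:
Old max = 46 (at index 0)
Change: A[7] 31 -> 52
Changed element was NOT the old max.
  New max = max(old_max, new_val) = max(46, 52) = 52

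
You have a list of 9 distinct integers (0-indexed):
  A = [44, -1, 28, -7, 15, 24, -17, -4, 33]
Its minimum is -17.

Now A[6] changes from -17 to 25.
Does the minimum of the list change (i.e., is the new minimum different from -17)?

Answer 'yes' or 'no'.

Answer: yes

Derivation:
Old min = -17
Change: A[6] -17 -> 25
Changed element was the min; new min must be rechecked.
New min = -7; changed? yes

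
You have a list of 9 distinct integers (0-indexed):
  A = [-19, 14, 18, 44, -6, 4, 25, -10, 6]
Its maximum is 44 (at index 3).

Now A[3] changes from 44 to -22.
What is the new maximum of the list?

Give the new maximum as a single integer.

Answer: 25

Derivation:
Old max = 44 (at index 3)
Change: A[3] 44 -> -22
Changed element WAS the max -> may need rescan.
  Max of remaining elements: 25
  New max = max(-22, 25) = 25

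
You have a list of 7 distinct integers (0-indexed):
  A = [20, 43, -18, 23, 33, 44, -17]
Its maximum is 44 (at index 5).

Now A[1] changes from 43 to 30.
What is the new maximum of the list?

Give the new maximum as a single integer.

Old max = 44 (at index 5)
Change: A[1] 43 -> 30
Changed element was NOT the old max.
  New max = max(old_max, new_val) = max(44, 30) = 44

Answer: 44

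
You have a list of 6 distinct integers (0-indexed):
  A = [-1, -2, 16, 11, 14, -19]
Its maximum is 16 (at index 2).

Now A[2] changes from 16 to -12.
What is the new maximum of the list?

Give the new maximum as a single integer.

Answer: 14

Derivation:
Old max = 16 (at index 2)
Change: A[2] 16 -> -12
Changed element WAS the max -> may need rescan.
  Max of remaining elements: 14
  New max = max(-12, 14) = 14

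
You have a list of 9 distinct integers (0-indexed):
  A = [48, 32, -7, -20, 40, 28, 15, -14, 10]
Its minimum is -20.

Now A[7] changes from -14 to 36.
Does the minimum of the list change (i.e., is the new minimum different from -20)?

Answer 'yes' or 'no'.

Old min = -20
Change: A[7] -14 -> 36
Changed element was NOT the min; min changes only if 36 < -20.
New min = -20; changed? no

Answer: no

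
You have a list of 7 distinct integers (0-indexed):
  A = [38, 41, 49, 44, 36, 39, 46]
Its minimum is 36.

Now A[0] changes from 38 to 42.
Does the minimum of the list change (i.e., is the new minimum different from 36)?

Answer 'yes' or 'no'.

Answer: no

Derivation:
Old min = 36
Change: A[0] 38 -> 42
Changed element was NOT the min; min changes only if 42 < 36.
New min = 36; changed? no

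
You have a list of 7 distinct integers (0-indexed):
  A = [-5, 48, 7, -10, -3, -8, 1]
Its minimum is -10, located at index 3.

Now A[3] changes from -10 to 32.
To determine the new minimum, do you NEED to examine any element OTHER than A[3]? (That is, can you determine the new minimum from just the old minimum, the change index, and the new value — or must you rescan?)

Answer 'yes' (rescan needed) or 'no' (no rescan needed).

Answer: yes

Derivation:
Old min = -10 at index 3
Change at index 3: -10 -> 32
Index 3 WAS the min and new value 32 > old min -10. Must rescan other elements to find the new min.
Needs rescan: yes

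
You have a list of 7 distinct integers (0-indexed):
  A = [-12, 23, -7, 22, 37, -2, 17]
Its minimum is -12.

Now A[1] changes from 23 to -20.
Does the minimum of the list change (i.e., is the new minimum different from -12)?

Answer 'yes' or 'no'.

Old min = -12
Change: A[1] 23 -> -20
Changed element was NOT the min; min changes only if -20 < -12.
New min = -20; changed? yes

Answer: yes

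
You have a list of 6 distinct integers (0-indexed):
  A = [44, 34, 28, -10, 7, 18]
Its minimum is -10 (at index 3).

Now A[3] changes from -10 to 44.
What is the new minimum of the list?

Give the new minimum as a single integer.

Answer: 7

Derivation:
Old min = -10 (at index 3)
Change: A[3] -10 -> 44
Changed element WAS the min. Need to check: is 44 still <= all others?
  Min of remaining elements: 7
  New min = min(44, 7) = 7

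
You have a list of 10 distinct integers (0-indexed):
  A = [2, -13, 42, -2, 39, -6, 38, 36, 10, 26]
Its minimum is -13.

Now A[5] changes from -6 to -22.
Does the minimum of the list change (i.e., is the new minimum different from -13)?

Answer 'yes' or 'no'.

Answer: yes

Derivation:
Old min = -13
Change: A[5] -6 -> -22
Changed element was NOT the min; min changes only if -22 < -13.
New min = -22; changed? yes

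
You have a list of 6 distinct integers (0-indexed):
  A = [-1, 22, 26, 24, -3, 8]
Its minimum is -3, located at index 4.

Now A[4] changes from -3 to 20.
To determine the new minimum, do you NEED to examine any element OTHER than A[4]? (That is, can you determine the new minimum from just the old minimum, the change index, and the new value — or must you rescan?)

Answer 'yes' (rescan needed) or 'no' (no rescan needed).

Answer: yes

Derivation:
Old min = -3 at index 4
Change at index 4: -3 -> 20
Index 4 WAS the min and new value 20 > old min -3. Must rescan other elements to find the new min.
Needs rescan: yes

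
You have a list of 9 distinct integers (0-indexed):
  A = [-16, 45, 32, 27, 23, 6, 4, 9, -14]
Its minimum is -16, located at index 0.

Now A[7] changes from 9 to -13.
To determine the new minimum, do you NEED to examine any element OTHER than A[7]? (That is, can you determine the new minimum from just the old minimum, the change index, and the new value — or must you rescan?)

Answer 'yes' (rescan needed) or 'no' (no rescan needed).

Old min = -16 at index 0
Change at index 7: 9 -> -13
Index 7 was NOT the min. New min = min(-16, -13). No rescan of other elements needed.
Needs rescan: no

Answer: no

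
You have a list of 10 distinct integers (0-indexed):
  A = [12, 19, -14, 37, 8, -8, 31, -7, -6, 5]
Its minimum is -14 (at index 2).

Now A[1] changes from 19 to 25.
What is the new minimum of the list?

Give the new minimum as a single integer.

Old min = -14 (at index 2)
Change: A[1] 19 -> 25
Changed element was NOT the old min.
  New min = min(old_min, new_val) = min(-14, 25) = -14

Answer: -14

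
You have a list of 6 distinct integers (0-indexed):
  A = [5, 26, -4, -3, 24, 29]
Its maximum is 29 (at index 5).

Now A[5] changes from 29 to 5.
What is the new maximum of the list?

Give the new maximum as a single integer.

Old max = 29 (at index 5)
Change: A[5] 29 -> 5
Changed element WAS the max -> may need rescan.
  Max of remaining elements: 26
  New max = max(5, 26) = 26

Answer: 26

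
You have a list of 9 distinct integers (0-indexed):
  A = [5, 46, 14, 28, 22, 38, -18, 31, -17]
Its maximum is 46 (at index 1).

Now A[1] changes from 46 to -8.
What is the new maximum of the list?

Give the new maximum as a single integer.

Old max = 46 (at index 1)
Change: A[1] 46 -> -8
Changed element WAS the max -> may need rescan.
  Max of remaining elements: 38
  New max = max(-8, 38) = 38

Answer: 38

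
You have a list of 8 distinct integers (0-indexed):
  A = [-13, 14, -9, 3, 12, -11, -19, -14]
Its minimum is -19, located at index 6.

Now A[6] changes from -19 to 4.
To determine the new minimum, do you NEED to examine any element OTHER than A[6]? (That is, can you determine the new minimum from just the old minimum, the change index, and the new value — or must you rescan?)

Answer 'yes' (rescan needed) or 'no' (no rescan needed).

Answer: yes

Derivation:
Old min = -19 at index 6
Change at index 6: -19 -> 4
Index 6 WAS the min and new value 4 > old min -19. Must rescan other elements to find the new min.
Needs rescan: yes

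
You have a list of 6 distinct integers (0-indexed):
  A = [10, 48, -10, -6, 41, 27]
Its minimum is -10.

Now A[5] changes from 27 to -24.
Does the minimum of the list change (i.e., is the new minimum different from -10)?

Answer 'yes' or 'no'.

Answer: yes

Derivation:
Old min = -10
Change: A[5] 27 -> -24
Changed element was NOT the min; min changes only if -24 < -10.
New min = -24; changed? yes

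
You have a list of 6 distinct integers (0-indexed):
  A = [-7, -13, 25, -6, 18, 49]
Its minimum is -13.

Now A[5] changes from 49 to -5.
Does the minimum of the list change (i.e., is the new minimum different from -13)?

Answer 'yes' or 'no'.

Answer: no

Derivation:
Old min = -13
Change: A[5] 49 -> -5
Changed element was NOT the min; min changes only if -5 < -13.
New min = -13; changed? no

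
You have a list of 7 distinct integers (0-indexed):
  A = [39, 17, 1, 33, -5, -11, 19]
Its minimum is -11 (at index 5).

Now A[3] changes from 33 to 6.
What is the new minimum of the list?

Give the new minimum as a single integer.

Old min = -11 (at index 5)
Change: A[3] 33 -> 6
Changed element was NOT the old min.
  New min = min(old_min, new_val) = min(-11, 6) = -11

Answer: -11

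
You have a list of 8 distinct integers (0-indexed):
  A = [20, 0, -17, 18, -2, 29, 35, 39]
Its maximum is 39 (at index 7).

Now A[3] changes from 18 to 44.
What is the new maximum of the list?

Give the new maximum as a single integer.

Answer: 44

Derivation:
Old max = 39 (at index 7)
Change: A[3] 18 -> 44
Changed element was NOT the old max.
  New max = max(old_max, new_val) = max(39, 44) = 44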